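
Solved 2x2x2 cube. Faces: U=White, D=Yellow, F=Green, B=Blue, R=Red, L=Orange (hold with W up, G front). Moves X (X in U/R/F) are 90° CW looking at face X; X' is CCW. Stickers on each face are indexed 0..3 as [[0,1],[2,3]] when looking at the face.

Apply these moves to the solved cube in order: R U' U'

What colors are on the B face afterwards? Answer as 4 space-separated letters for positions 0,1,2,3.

Answer: G Y W B

Derivation:
After move 1 (R): R=RRRR U=WGWG F=GYGY D=YBYB B=WBWB
After move 2 (U'): U=GGWW F=OOGY R=GYRR B=RRWB L=WBOO
After move 3 (U'): U=GWGW F=WBGY R=OORR B=GYWB L=RROO
Query: B face = GYWB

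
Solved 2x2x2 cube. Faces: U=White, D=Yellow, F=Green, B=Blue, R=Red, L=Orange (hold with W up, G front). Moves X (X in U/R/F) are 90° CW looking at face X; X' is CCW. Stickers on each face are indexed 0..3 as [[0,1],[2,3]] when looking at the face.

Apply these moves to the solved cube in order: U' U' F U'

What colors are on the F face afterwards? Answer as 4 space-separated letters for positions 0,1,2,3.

After move 1 (U'): U=WWWW F=OOGG R=GGRR B=RRBB L=BBOO
After move 2 (U'): U=WWWW F=BBGG R=OORR B=GGBB L=RROO
After move 3 (F): F=GBGB U=WWOR R=WOWR D=ROYY L=RYOY
After move 4 (U'): U=WRWO F=RYGB R=GBWR B=WOBB L=GGOY
Query: F face = RYGB

Answer: R Y G B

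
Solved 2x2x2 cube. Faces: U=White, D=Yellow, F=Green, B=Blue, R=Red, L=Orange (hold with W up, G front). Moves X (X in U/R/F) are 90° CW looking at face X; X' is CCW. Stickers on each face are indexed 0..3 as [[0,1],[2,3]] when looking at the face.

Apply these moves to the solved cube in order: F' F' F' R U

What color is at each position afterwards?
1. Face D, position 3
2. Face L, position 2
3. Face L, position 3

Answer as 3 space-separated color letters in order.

After move 1 (F'): F=GGGG U=WWRR R=YRYR D=OOYY L=OWOW
After move 2 (F'): F=GGGG U=WWYY R=OROR D=WWYY L=OROR
After move 3 (F'): F=GGGG U=WWOO R=WRWR D=RRYY L=OYOY
After move 4 (R): R=WWRR U=WGOG F=GRGY D=RBYB B=OBWB
After move 5 (U): U=OWGG F=WWGY R=OBRR B=OYWB L=GROY
Query 1: D[3] = B
Query 2: L[2] = O
Query 3: L[3] = Y

Answer: B O Y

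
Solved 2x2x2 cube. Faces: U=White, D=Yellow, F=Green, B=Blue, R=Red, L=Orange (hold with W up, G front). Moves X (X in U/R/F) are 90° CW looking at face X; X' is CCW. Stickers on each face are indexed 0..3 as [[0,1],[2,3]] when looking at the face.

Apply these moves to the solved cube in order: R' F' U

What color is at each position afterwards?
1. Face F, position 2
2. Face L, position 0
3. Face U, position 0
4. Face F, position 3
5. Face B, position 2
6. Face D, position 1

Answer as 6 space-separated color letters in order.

After move 1 (R'): R=RRRR U=WBWB F=GWGW D=YGYG B=YBYB
After move 2 (F'): F=WWGG U=WBRR R=GRYR D=OOYG L=OBOW
After move 3 (U): U=RWRB F=GRGG R=YBYR B=OBYB L=WWOW
Query 1: F[2] = G
Query 2: L[0] = W
Query 3: U[0] = R
Query 4: F[3] = G
Query 5: B[2] = Y
Query 6: D[1] = O

Answer: G W R G Y O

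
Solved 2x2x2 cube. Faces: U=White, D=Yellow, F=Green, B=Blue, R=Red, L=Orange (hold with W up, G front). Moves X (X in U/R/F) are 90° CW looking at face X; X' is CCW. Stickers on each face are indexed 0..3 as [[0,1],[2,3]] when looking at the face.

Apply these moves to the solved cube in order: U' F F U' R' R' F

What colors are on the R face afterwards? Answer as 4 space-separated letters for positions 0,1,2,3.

After move 1 (U'): U=WWWW F=OOGG R=GGRR B=RRBB L=BBOO
After move 2 (F): F=GOGO U=WWOB R=WGWR D=RGYY L=BYOY
After move 3 (F): F=GGOO U=WWYY R=OGBR D=WWYY L=BROG
After move 4 (U'): U=WYWY F=BROO R=GGBR B=OGBB L=RROG
After move 5 (R'): R=GRGB U=WBWO F=BYOY D=WRYO B=YGWB
After move 6 (R'): R=RBGG U=WWWY F=BBOO D=WYYY B=OGRB
After move 7 (F): F=OBOB U=WWGR R=WBYG D=GRYY L=RWOY
Query: R face = WBYG

Answer: W B Y G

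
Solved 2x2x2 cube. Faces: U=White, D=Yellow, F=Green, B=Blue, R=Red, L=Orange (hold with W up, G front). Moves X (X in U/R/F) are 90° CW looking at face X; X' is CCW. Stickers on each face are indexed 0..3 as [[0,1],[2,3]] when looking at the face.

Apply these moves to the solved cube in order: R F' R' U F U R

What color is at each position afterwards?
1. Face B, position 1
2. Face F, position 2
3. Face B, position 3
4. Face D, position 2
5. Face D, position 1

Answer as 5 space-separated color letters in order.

After move 1 (R): R=RRRR U=WGWG F=GYGY D=YBYB B=WBWB
After move 2 (F'): F=YYGG U=WGRR R=BRYR D=OOYB L=OGOW
After move 3 (R'): R=RRBY U=WWRW F=YGGR D=OYYG B=BBOB
After move 4 (U): U=RWWW F=RRGR R=BBBY B=OGOB L=YGOW
After move 5 (F): F=GRRR U=RWWG R=WBWY D=BBYG L=YOOY
After move 6 (U): U=WRGW F=WBRR R=OGWY B=YOOB L=GROY
After move 7 (R): R=WOYG U=WBGR F=WBRG D=BOYY B=WORB
Query 1: B[1] = O
Query 2: F[2] = R
Query 3: B[3] = B
Query 4: D[2] = Y
Query 5: D[1] = O

Answer: O R B Y O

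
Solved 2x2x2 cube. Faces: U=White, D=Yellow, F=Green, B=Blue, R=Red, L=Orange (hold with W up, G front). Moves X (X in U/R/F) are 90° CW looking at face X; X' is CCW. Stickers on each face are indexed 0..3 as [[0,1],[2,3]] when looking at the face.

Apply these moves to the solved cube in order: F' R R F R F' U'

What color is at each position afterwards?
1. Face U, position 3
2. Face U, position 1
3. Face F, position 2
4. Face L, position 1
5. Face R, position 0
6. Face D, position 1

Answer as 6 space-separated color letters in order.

After move 1 (F'): F=GGGG U=WWRR R=YRYR D=OOYY L=OWOW
After move 2 (R): R=YYRR U=WGRG F=GOGY D=OBYB B=RBWB
After move 3 (R): R=RYRY U=WORY F=GBGB D=OWYR B=GBGB
After move 4 (F): F=GGBB U=WOWW R=RYYY D=RRYR L=OOOW
After move 5 (R): R=YRYY U=WGWB F=GRBR D=RGYG B=WBOB
After move 6 (F'): F=RRGB U=WGYY R=GRRY D=OWYG L=OBOW
After move 7 (U'): U=GYWY F=OBGB R=RRRY B=GROB L=WBOW
Query 1: U[3] = Y
Query 2: U[1] = Y
Query 3: F[2] = G
Query 4: L[1] = B
Query 5: R[0] = R
Query 6: D[1] = W

Answer: Y Y G B R W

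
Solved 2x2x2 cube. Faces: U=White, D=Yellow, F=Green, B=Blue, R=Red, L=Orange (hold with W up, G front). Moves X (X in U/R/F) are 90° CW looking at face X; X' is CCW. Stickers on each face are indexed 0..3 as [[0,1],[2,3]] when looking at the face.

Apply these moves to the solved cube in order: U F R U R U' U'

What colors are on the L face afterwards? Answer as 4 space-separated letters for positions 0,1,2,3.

Answer: R G O Y

Derivation:
After move 1 (U): U=WWWW F=RRGG R=BBRR B=OOBB L=GGOO
After move 2 (F): F=GRGR U=WWOG R=WBWR D=RBYY L=GYOY
After move 3 (R): R=WWRB U=WROR F=GBGY D=RBYO B=GOWB
After move 4 (U): U=OWRR F=WWGY R=GORB B=GYWB L=GBOY
After move 5 (R): R=RGBO U=OWRY F=WBGO D=RWYG B=RYWB
After move 6 (U'): U=WYOR F=GBGO R=WBBO B=RGWB L=RYOY
After move 7 (U'): U=YRWO F=RYGO R=GBBO B=WBWB L=RGOY
Query: L face = RGOY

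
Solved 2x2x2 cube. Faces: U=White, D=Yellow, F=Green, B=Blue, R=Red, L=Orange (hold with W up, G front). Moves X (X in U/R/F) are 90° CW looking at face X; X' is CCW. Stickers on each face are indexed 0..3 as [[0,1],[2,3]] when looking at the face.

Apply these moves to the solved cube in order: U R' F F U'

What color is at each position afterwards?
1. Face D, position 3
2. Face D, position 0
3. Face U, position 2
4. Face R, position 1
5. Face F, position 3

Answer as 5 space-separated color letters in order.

Answer: G O W G R

Derivation:
After move 1 (U): U=WWWW F=RRGG R=BBRR B=OOBB L=GGOO
After move 2 (R'): R=BRBR U=WBWO F=RWGW D=YRYG B=YOYB
After move 3 (F): F=GRWW U=WBOG R=WROR D=BBYG L=GYOR
After move 4 (F): F=WGWR U=WBRY R=ORGR D=OWYG L=GBOB
After move 5 (U'): U=BYWR F=GBWR R=WGGR B=ORYB L=YOOB
Query 1: D[3] = G
Query 2: D[0] = O
Query 3: U[2] = W
Query 4: R[1] = G
Query 5: F[3] = R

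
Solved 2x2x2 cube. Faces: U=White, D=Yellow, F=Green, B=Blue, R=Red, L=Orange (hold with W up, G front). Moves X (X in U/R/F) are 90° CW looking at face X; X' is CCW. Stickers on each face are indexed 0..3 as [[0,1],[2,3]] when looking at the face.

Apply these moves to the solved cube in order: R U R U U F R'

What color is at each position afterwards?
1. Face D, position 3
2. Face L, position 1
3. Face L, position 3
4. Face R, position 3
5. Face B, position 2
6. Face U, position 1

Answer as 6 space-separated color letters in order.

Answer: O Y W W G W

Derivation:
After move 1 (R): R=RRRR U=WGWG F=GYGY D=YBYB B=WBWB
After move 2 (U): U=WWGG F=RRGY R=WBRR B=OOWB L=GYOO
After move 3 (R): R=RWRB U=WRGY F=RBGB D=YWYO B=GOWB
After move 4 (U): U=GWYR F=RWGB R=GORB B=GYWB L=RBOO
After move 5 (U): U=YGRW F=GOGB R=GYRB B=RBWB L=RWOO
After move 6 (F): F=GGBO U=YGOW R=RYWB D=RGYO L=RYOW
After move 7 (R'): R=YBRW U=YWOR F=GGBW D=RGYO B=OBGB
Query 1: D[3] = O
Query 2: L[1] = Y
Query 3: L[3] = W
Query 4: R[3] = W
Query 5: B[2] = G
Query 6: U[1] = W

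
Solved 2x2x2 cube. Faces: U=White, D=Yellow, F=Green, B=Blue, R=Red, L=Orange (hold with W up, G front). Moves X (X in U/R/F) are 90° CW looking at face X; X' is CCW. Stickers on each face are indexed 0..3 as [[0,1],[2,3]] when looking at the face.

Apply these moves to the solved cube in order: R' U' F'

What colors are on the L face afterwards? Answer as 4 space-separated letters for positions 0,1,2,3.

After move 1 (R'): R=RRRR U=WBWB F=GWGW D=YGYG B=YBYB
After move 2 (U'): U=BBWW F=OOGW R=GWRR B=RRYB L=YBOO
After move 3 (F'): F=OWOG U=BBGR R=GWYR D=BOYG L=YWOW
Query: L face = YWOW

Answer: Y W O W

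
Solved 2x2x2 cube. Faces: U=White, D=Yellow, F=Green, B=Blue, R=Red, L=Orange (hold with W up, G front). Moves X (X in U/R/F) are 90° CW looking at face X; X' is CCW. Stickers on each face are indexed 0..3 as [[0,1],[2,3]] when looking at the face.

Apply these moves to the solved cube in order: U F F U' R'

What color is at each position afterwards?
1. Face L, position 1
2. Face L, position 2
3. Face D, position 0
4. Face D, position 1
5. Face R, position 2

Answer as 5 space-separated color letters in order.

Answer: O O W R G

Derivation:
After move 1 (U): U=WWWW F=RRGG R=BBRR B=OOBB L=GGOO
After move 2 (F): F=GRGR U=WWOG R=WBWR D=RBYY L=GYOY
After move 3 (F): F=GGRR U=WWYY R=OBGR D=WWYY L=GROB
After move 4 (U'): U=WYWY F=GRRR R=GGGR B=OBBB L=OOOB
After move 5 (R'): R=GRGG U=WBWO F=GYRY D=WRYR B=YBWB
Query 1: L[1] = O
Query 2: L[2] = O
Query 3: D[0] = W
Query 4: D[1] = R
Query 5: R[2] = G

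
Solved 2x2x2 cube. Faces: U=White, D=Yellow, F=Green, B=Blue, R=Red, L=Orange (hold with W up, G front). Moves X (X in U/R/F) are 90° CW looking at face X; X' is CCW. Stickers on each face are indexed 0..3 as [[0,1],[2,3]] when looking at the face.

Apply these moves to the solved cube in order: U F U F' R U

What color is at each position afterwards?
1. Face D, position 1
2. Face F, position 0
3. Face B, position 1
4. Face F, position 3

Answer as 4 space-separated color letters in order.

Answer: B R W Y

Derivation:
After move 1 (U): U=WWWW F=RRGG R=BBRR B=OOBB L=GGOO
After move 2 (F): F=GRGR U=WWOG R=WBWR D=RBYY L=GYOY
After move 3 (U): U=OWGW F=WBGR R=OOWR B=GYBB L=GROY
After move 4 (F'): F=BRWG U=OWOW R=BORR D=RYYY L=GWOG
After move 5 (R): R=RBRO U=OROG F=BYWY D=RBYG B=WYWB
After move 6 (U): U=OOGR F=RBWY R=WYRO B=GWWB L=BYOG
Query 1: D[1] = B
Query 2: F[0] = R
Query 3: B[1] = W
Query 4: F[3] = Y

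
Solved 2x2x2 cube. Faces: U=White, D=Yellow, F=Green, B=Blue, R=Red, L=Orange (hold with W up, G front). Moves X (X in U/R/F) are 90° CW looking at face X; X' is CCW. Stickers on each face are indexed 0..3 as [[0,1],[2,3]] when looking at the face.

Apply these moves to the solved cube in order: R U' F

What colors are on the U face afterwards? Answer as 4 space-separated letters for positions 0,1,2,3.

Answer: G G O B

Derivation:
After move 1 (R): R=RRRR U=WGWG F=GYGY D=YBYB B=WBWB
After move 2 (U'): U=GGWW F=OOGY R=GYRR B=RRWB L=WBOO
After move 3 (F): F=GOYO U=GGOB R=WYWR D=RGYB L=WYOB
Query: U face = GGOB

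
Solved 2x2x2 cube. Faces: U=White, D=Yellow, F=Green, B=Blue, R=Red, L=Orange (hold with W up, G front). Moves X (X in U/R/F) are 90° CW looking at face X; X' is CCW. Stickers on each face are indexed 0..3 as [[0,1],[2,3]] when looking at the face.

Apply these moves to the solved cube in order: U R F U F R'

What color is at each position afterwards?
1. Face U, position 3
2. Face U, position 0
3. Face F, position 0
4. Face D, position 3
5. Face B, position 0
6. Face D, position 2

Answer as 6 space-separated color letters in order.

Answer: G O Y B O Y

Derivation:
After move 1 (U): U=WWWW F=RRGG R=BBRR B=OOBB L=GGOO
After move 2 (R): R=RBRB U=WRWG F=RYGY D=YBYO B=WOWB
After move 3 (F): F=GRYY U=WROG R=WBGB D=RRYO L=GYOB
After move 4 (U): U=OWGR F=WBYY R=WOGB B=GYWB L=GROB
After move 5 (F): F=YWYB U=OWBR R=GORB D=GWYO L=GROR
After move 6 (R'): R=OBGR U=OWBG F=YWYR D=GWYB B=OYWB
Query 1: U[3] = G
Query 2: U[0] = O
Query 3: F[0] = Y
Query 4: D[3] = B
Query 5: B[0] = O
Query 6: D[2] = Y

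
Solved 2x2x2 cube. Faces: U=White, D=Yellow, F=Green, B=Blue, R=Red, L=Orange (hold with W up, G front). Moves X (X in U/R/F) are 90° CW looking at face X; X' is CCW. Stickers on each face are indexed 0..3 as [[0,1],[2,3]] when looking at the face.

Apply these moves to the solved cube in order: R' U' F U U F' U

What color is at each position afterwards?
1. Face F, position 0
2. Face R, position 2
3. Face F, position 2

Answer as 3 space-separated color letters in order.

Answer: G R R

Derivation:
After move 1 (R'): R=RRRR U=WBWB F=GWGW D=YGYG B=YBYB
After move 2 (U'): U=BBWW F=OOGW R=GWRR B=RRYB L=YBOO
After move 3 (F): F=GOWO U=BBOB R=WWWR D=RGYG L=YYOG
After move 4 (U): U=OBBB F=WWWO R=RRWR B=YYYB L=GOOG
After move 5 (U): U=BOBB F=RRWO R=YYWR B=GOYB L=WWOG
After move 6 (F'): F=RORW U=BOYW R=GYRR D=WGYG L=WBOB
After move 7 (U): U=YBWO F=GYRW R=GORR B=WBYB L=ROOB
Query 1: F[0] = G
Query 2: R[2] = R
Query 3: F[2] = R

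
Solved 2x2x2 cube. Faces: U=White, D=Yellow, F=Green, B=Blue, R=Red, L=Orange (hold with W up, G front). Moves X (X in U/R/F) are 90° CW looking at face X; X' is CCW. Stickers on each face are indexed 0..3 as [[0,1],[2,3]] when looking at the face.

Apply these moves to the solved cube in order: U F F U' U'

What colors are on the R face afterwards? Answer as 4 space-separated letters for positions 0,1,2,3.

Answer: G R G R

Derivation:
After move 1 (U): U=WWWW F=RRGG R=BBRR B=OOBB L=GGOO
After move 2 (F): F=GRGR U=WWOG R=WBWR D=RBYY L=GYOY
After move 3 (F): F=GGRR U=WWYY R=OBGR D=WWYY L=GROB
After move 4 (U'): U=WYWY F=GRRR R=GGGR B=OBBB L=OOOB
After move 5 (U'): U=YYWW F=OORR R=GRGR B=GGBB L=OBOB
Query: R face = GRGR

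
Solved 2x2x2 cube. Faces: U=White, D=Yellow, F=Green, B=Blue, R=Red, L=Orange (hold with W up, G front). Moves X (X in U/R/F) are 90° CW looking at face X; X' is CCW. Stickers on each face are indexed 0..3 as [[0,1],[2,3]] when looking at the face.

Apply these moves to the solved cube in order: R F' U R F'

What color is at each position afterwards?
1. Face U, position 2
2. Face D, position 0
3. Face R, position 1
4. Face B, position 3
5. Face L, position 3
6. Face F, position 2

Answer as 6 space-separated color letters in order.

Answer: Y Y W B R B

Derivation:
After move 1 (R): R=RRRR U=WGWG F=GYGY D=YBYB B=WBWB
After move 2 (F'): F=YYGG U=WGRR R=BRYR D=OOYB L=OGOW
After move 3 (U): U=RWRG F=BRGG R=WBYR B=OGWB L=YYOW
After move 4 (R): R=YWRB U=RRRG F=BOGB D=OWYO B=GGWB
After move 5 (F'): F=OBBG U=RRYR R=WWOB D=YWYO L=YGOR
Query 1: U[2] = Y
Query 2: D[0] = Y
Query 3: R[1] = W
Query 4: B[3] = B
Query 5: L[3] = R
Query 6: F[2] = B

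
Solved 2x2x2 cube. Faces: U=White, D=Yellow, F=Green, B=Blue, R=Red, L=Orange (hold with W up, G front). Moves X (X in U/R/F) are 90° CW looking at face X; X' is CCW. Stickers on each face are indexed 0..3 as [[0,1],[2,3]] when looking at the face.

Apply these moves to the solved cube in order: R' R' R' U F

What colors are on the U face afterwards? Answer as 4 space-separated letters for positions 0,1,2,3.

Answer: W W O Y

Derivation:
After move 1 (R'): R=RRRR U=WBWB F=GWGW D=YGYG B=YBYB
After move 2 (R'): R=RRRR U=WYWY F=GBGB D=YWYW B=GBGB
After move 3 (R'): R=RRRR U=WGWG F=GYGY D=YBYB B=WBWB
After move 4 (U): U=WWGG F=RRGY R=WBRR B=OOWB L=GYOO
After move 5 (F): F=GRYR U=WWOY R=GBGR D=RWYB L=GYOB
Query: U face = WWOY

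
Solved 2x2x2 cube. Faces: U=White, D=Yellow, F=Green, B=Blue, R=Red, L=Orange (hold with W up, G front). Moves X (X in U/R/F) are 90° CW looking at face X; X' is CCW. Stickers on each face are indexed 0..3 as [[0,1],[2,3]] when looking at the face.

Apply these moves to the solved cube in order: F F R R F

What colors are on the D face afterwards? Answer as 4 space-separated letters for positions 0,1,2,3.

Answer: R R Y Y

Derivation:
After move 1 (F): F=GGGG U=WWOO R=WRWR D=RRYY L=OYOY
After move 2 (F): F=GGGG U=WWYY R=OROR D=WWYY L=OROR
After move 3 (R): R=OORR U=WGYG F=GWGY D=WBYB B=YBWB
After move 4 (R): R=RORO U=WWYY F=GBGB D=WWYY B=GBGB
After move 5 (F): F=GGBB U=WWRR R=YOYO D=RRYY L=OWOW
Query: D face = RRYY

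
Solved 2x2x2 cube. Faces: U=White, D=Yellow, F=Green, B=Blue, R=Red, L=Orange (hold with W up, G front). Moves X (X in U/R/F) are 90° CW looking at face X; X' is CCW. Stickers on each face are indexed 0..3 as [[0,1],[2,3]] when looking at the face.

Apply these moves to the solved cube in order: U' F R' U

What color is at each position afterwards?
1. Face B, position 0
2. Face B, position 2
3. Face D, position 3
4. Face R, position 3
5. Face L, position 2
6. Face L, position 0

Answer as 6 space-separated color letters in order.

Answer: B G O W O G

Derivation:
After move 1 (U'): U=WWWW F=OOGG R=GGRR B=RRBB L=BBOO
After move 2 (F): F=GOGO U=WWOB R=WGWR D=RGYY L=BYOY
After move 3 (R'): R=GRWW U=WBOR F=GWGB D=ROYO B=YRGB
After move 4 (U): U=OWRB F=GRGB R=YRWW B=BYGB L=GWOY
Query 1: B[0] = B
Query 2: B[2] = G
Query 3: D[3] = O
Query 4: R[3] = W
Query 5: L[2] = O
Query 6: L[0] = G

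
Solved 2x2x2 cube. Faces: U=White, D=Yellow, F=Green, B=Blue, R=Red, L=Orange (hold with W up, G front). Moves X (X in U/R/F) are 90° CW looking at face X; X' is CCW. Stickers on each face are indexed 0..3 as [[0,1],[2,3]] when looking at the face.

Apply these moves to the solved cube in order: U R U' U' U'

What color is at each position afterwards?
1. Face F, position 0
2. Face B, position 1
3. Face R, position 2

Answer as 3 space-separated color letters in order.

Answer: R G R

Derivation:
After move 1 (U): U=WWWW F=RRGG R=BBRR B=OOBB L=GGOO
After move 2 (R): R=RBRB U=WRWG F=RYGY D=YBYO B=WOWB
After move 3 (U'): U=RGWW F=GGGY R=RYRB B=RBWB L=WOOO
After move 4 (U'): U=GWRW F=WOGY R=GGRB B=RYWB L=RBOO
After move 5 (U'): U=WWGR F=RBGY R=WORB B=GGWB L=RYOO
Query 1: F[0] = R
Query 2: B[1] = G
Query 3: R[2] = R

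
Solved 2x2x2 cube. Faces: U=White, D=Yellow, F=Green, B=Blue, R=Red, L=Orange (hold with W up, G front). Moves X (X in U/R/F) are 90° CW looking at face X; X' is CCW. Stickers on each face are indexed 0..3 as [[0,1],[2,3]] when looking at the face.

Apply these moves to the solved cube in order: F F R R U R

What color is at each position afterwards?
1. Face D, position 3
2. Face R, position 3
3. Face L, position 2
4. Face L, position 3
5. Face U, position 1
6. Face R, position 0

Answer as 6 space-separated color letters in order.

Answer: O B O R O R

Derivation:
After move 1 (F): F=GGGG U=WWOO R=WRWR D=RRYY L=OYOY
After move 2 (F): F=GGGG U=WWYY R=OROR D=WWYY L=OROR
After move 3 (R): R=OORR U=WGYG F=GWGY D=WBYB B=YBWB
After move 4 (R): R=RORO U=WWYY F=GBGB D=WWYY B=GBGB
After move 5 (U): U=YWYW F=ROGB R=GBRO B=ORGB L=GBOR
After move 6 (R): R=RGOB U=YOYB F=RWGY D=WGYO B=WRWB
Query 1: D[3] = O
Query 2: R[3] = B
Query 3: L[2] = O
Query 4: L[3] = R
Query 5: U[1] = O
Query 6: R[0] = R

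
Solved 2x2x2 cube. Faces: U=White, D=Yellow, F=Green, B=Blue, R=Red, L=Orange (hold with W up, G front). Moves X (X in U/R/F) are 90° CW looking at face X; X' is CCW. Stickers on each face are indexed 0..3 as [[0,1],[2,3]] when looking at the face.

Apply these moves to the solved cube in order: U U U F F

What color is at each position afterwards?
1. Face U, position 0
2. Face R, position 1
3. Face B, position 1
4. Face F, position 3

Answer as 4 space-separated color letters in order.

After move 1 (U): U=WWWW F=RRGG R=BBRR B=OOBB L=GGOO
After move 2 (U): U=WWWW F=BBGG R=OORR B=GGBB L=RROO
After move 3 (U): U=WWWW F=OOGG R=GGRR B=RRBB L=BBOO
After move 4 (F): F=GOGO U=WWOB R=WGWR D=RGYY L=BYOY
After move 5 (F): F=GGOO U=WWYY R=OGBR D=WWYY L=BROG
Query 1: U[0] = W
Query 2: R[1] = G
Query 3: B[1] = R
Query 4: F[3] = O

Answer: W G R O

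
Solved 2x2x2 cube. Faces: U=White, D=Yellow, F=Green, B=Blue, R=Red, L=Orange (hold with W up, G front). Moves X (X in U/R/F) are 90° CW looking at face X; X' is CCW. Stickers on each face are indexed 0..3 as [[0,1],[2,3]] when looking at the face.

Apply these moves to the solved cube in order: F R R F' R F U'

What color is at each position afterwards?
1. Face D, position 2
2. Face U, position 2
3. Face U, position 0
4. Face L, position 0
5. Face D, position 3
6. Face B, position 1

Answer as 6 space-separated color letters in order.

Answer: Y W B R G W

Derivation:
After move 1 (F): F=GGGG U=WWOO R=WRWR D=RRYY L=OYOY
After move 2 (R): R=WWRR U=WGOG F=GRGY D=RBYB B=OBWB
After move 3 (R): R=RWRW U=WROY F=GBGB D=RWYO B=GBGB
After move 4 (F'): F=BBGG U=WRRR R=WWRW D=YYYO L=OYOO
After move 5 (R): R=RWWW U=WBRG F=BYGO D=YGYG B=RBRB
After move 6 (F): F=GBOY U=WBOY R=RWGW D=WRYG L=OYOG
After move 7 (U'): U=BYWO F=OYOY R=GBGW B=RWRB L=RBOG
Query 1: D[2] = Y
Query 2: U[2] = W
Query 3: U[0] = B
Query 4: L[0] = R
Query 5: D[3] = G
Query 6: B[1] = W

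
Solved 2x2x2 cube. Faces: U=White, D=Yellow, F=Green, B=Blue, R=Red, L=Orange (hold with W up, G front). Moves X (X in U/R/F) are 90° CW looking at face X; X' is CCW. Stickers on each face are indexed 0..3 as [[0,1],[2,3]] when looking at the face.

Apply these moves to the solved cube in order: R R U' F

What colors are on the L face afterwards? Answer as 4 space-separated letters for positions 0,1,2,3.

Answer: G Y O W

Derivation:
After move 1 (R): R=RRRR U=WGWG F=GYGY D=YBYB B=WBWB
After move 2 (R): R=RRRR U=WYWY F=GBGB D=YWYW B=GBGB
After move 3 (U'): U=YYWW F=OOGB R=GBRR B=RRGB L=GBOO
After move 4 (F): F=GOBO U=YYOB R=WBWR D=RGYW L=GYOW
Query: L face = GYOW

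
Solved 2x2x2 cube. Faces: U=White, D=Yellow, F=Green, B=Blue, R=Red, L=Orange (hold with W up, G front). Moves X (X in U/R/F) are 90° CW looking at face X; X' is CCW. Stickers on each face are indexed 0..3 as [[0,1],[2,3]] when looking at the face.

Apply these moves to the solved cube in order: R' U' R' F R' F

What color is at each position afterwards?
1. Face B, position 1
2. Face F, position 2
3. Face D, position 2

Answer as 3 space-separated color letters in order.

After move 1 (R'): R=RRRR U=WBWB F=GWGW D=YGYG B=YBYB
After move 2 (U'): U=BBWW F=OOGW R=GWRR B=RRYB L=YBOO
After move 3 (R'): R=WRGR U=BYWR F=OBGW D=YOYW B=GRGB
After move 4 (F): F=GOWB U=BYOB R=WRRR D=GWYW L=YYOO
After move 5 (R'): R=RRWR U=BGOG F=GYWB D=GOYB B=WRWB
After move 6 (F): F=WGBY U=BGOY R=ORGR D=WRYB L=YGOO
Query 1: B[1] = R
Query 2: F[2] = B
Query 3: D[2] = Y

Answer: R B Y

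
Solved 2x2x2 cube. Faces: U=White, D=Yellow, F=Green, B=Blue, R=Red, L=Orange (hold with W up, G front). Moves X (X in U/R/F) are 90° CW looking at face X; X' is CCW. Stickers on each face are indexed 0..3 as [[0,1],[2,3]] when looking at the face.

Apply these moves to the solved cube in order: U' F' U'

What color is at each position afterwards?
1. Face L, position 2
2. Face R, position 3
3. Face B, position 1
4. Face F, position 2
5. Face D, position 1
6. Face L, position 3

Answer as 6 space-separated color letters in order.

After move 1 (U'): U=WWWW F=OOGG R=GGRR B=RRBB L=BBOO
After move 2 (F'): F=OGOG U=WWGR R=YGYR D=BOYY L=BWOW
After move 3 (U'): U=WRWG F=BWOG R=OGYR B=YGBB L=RROW
Query 1: L[2] = O
Query 2: R[3] = R
Query 3: B[1] = G
Query 4: F[2] = O
Query 5: D[1] = O
Query 6: L[3] = W

Answer: O R G O O W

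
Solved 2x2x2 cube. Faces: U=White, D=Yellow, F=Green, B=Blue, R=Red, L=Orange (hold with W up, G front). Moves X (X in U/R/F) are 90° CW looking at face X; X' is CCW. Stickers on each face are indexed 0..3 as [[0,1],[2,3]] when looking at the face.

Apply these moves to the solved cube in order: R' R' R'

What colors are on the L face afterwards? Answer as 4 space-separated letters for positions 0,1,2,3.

Answer: O O O O

Derivation:
After move 1 (R'): R=RRRR U=WBWB F=GWGW D=YGYG B=YBYB
After move 2 (R'): R=RRRR U=WYWY F=GBGB D=YWYW B=GBGB
After move 3 (R'): R=RRRR U=WGWG F=GYGY D=YBYB B=WBWB
Query: L face = OOOO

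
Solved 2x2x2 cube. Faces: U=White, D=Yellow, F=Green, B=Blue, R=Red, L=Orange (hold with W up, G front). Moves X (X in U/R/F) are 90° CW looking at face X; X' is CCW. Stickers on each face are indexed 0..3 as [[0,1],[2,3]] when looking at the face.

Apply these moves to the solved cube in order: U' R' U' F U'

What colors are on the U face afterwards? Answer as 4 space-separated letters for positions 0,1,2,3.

After move 1 (U'): U=WWWW F=OOGG R=GGRR B=RRBB L=BBOO
After move 2 (R'): R=GRGR U=WBWR F=OWGW D=YOYG B=YRYB
After move 3 (U'): U=BRWW F=BBGW R=OWGR B=GRYB L=YROO
After move 4 (F): F=GBWB U=BROR R=WWWR D=GOYG L=YYOO
After move 5 (U'): U=RRBO F=YYWB R=GBWR B=WWYB L=GROO
Query: U face = RRBO

Answer: R R B O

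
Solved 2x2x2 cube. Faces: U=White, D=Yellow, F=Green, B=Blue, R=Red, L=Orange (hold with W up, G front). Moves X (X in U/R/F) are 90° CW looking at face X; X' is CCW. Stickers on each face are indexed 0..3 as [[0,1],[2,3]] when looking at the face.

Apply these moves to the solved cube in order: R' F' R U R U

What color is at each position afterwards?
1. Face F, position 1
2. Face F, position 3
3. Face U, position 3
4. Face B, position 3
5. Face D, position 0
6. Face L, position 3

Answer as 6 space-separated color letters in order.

After move 1 (R'): R=RRRR U=WBWB F=GWGW D=YGYG B=YBYB
After move 2 (F'): F=WWGG U=WBRR R=GRYR D=OOYG L=OBOW
After move 3 (R): R=YGRR U=WWRG F=WOGG D=OYYY B=RBBB
After move 4 (U): U=RWGW F=YGGG R=RBRR B=OBBB L=WOOW
After move 5 (R): R=RRRB U=RGGG F=YYGY D=OBYO B=WBWB
After move 6 (U): U=GRGG F=RRGY R=WBRB B=WOWB L=YYOW
Query 1: F[1] = R
Query 2: F[3] = Y
Query 3: U[3] = G
Query 4: B[3] = B
Query 5: D[0] = O
Query 6: L[3] = W

Answer: R Y G B O W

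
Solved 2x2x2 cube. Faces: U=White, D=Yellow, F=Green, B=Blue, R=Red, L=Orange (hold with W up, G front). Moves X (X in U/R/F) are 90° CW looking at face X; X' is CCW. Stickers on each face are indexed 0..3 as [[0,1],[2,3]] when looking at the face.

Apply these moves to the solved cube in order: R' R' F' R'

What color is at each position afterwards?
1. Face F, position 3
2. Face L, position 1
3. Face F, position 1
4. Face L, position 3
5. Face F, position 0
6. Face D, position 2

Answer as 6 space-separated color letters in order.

After move 1 (R'): R=RRRR U=WBWB F=GWGW D=YGYG B=YBYB
After move 2 (R'): R=RRRR U=WYWY F=GBGB D=YWYW B=GBGB
After move 3 (F'): F=BBGG U=WYRR R=WRYR D=OOYW L=OYOW
After move 4 (R'): R=RRWY U=WGRG F=BYGR D=OBYG B=WBOB
Query 1: F[3] = R
Query 2: L[1] = Y
Query 3: F[1] = Y
Query 4: L[3] = W
Query 5: F[0] = B
Query 6: D[2] = Y

Answer: R Y Y W B Y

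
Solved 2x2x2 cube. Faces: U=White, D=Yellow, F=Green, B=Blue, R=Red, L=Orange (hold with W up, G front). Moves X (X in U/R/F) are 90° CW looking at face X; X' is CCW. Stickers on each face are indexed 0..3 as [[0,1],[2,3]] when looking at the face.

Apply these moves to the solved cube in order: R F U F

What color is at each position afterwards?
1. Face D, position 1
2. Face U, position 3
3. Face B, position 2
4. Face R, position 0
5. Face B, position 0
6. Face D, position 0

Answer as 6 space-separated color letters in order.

After move 1 (R): R=RRRR U=WGWG F=GYGY D=YBYB B=WBWB
After move 2 (F): F=GGYY U=WGOO R=WRGR D=RRYB L=OYOB
After move 3 (U): U=OWOG F=WRYY R=WBGR B=OYWB L=GGOB
After move 4 (F): F=YWYR U=OWBG R=OBGR D=GWYB L=GROR
Query 1: D[1] = W
Query 2: U[3] = G
Query 3: B[2] = W
Query 4: R[0] = O
Query 5: B[0] = O
Query 6: D[0] = G

Answer: W G W O O G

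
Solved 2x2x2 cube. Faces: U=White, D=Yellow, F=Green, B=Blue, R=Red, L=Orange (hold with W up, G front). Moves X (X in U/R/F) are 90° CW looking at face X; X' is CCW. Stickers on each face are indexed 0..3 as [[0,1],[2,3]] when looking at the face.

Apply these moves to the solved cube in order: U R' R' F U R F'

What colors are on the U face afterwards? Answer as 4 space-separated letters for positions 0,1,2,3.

Answer: O R Y B

Derivation:
After move 1 (U): U=WWWW F=RRGG R=BBRR B=OOBB L=GGOO
After move 2 (R'): R=BRBR U=WBWO F=RWGW D=YRYG B=YOYB
After move 3 (R'): R=RRBB U=WYWY F=RBGO D=YWYW B=GORB
After move 4 (F): F=GROB U=WYOG R=WRYB D=BRYW L=GYOW
After move 5 (U): U=OWGY F=WROB R=GOYB B=GYRB L=GROW
After move 6 (R): R=YGBO U=ORGB F=WROW D=BRYG B=YYWB
After move 7 (F'): F=RWWO U=ORYB R=RGBO D=RWYG L=GBOG
Query: U face = ORYB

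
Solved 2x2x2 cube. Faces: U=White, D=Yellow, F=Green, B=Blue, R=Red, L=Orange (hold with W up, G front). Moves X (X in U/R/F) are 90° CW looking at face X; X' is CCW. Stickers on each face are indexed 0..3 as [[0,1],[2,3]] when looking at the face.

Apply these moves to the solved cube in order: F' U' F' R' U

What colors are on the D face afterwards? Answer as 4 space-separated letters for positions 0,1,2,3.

Answer: B G Y G

Derivation:
After move 1 (F'): F=GGGG U=WWRR R=YRYR D=OOYY L=OWOW
After move 2 (U'): U=WRWR F=OWGG R=GGYR B=YRBB L=BBOW
After move 3 (F'): F=WGOG U=WRGY R=OGOR D=BWYY L=BROW
After move 4 (R'): R=GROO U=WBGY F=WROY D=BGYG B=YRWB
After move 5 (U): U=GWYB F=GROY R=YROO B=BRWB L=WROW
Query: D face = BGYG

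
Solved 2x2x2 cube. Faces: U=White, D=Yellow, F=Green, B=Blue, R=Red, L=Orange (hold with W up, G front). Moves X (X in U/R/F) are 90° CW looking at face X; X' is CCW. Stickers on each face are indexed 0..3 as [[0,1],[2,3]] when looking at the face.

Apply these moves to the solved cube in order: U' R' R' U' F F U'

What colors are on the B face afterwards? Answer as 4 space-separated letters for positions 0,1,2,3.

After move 1 (U'): U=WWWW F=OOGG R=GGRR B=RRBB L=BBOO
After move 2 (R'): R=GRGR U=WBWR F=OWGW D=YOYG B=YRYB
After move 3 (R'): R=RRGG U=WYWY F=OBGR D=YWYW B=GROB
After move 4 (U'): U=YYWW F=BBGR R=OBGG B=RROB L=GROO
After move 5 (F): F=GBRB U=YYOR R=WBWG D=GOYW L=GYOW
After move 6 (F): F=RGBB U=YYWY R=OBRG D=WWYW L=GGOO
After move 7 (U'): U=YYYW F=GGBB R=RGRG B=OBOB L=RROO
Query: B face = OBOB

Answer: O B O B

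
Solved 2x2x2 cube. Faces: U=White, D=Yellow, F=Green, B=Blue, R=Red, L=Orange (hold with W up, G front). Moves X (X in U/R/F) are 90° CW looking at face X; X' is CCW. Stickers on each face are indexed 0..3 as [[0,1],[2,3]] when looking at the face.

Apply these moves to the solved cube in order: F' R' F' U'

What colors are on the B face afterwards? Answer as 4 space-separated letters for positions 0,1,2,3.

After move 1 (F'): F=GGGG U=WWRR R=YRYR D=OOYY L=OWOW
After move 2 (R'): R=RRYY U=WBRB F=GWGR D=OGYG B=YBOB
After move 3 (F'): F=WRGG U=WBRY R=GROY D=WWYG L=OBOR
After move 4 (U'): U=BYWR F=OBGG R=WROY B=GROB L=YBOR
Query: B face = GROB

Answer: G R O B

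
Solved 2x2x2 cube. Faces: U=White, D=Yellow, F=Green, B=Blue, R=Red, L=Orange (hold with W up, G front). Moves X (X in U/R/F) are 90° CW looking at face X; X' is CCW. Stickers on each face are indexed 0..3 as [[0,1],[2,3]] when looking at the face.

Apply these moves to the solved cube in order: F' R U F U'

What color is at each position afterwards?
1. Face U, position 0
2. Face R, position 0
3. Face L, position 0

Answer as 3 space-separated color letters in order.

After move 1 (F'): F=GGGG U=WWRR R=YRYR D=OOYY L=OWOW
After move 2 (R): R=YYRR U=WGRG F=GOGY D=OBYB B=RBWB
After move 3 (U): U=RWGG F=YYGY R=RBRR B=OWWB L=GOOW
After move 4 (F): F=GYYY U=RWWO R=GBGR D=RRYB L=GOOB
After move 5 (U'): U=WORW F=GOYY R=GYGR B=GBWB L=OWOB
Query 1: U[0] = W
Query 2: R[0] = G
Query 3: L[0] = O

Answer: W G O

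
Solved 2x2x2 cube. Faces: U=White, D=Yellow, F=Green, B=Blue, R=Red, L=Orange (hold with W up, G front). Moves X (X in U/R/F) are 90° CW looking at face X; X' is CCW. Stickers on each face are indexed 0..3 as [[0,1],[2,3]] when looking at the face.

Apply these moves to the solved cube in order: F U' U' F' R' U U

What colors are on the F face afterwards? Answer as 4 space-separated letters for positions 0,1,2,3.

After move 1 (F): F=GGGG U=WWOO R=WRWR D=RRYY L=OYOY
After move 2 (U'): U=WOWO F=OYGG R=GGWR B=WRBB L=BBOY
After move 3 (U'): U=OOWW F=BBGG R=OYWR B=GGBB L=WROY
After move 4 (F'): F=BGBG U=OOOW R=RYRR D=RYYY L=WWOW
After move 5 (R'): R=YRRR U=OBOG F=BOBW D=RGYG B=YGYB
After move 6 (U): U=OOGB F=YRBW R=YGRR B=WWYB L=BOOW
After move 7 (U): U=GOBO F=YGBW R=WWRR B=BOYB L=YROW
Query: F face = YGBW

Answer: Y G B W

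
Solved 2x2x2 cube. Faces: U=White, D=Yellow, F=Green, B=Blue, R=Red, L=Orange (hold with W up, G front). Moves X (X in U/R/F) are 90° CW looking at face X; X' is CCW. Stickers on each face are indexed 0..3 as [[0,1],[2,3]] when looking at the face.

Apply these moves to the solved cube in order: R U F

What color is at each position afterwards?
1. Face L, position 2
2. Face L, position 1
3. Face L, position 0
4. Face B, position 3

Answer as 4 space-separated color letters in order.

After move 1 (R): R=RRRR U=WGWG F=GYGY D=YBYB B=WBWB
After move 2 (U): U=WWGG F=RRGY R=WBRR B=OOWB L=GYOO
After move 3 (F): F=GRYR U=WWOY R=GBGR D=RWYB L=GYOB
Query 1: L[2] = O
Query 2: L[1] = Y
Query 3: L[0] = G
Query 4: B[3] = B

Answer: O Y G B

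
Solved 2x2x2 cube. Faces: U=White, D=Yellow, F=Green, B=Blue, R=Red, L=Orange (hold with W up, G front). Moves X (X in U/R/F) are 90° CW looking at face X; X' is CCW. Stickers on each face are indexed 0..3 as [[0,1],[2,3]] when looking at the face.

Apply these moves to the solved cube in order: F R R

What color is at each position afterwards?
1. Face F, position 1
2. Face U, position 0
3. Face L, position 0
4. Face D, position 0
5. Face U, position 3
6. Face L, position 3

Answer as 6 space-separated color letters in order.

Answer: B W O R Y Y

Derivation:
After move 1 (F): F=GGGG U=WWOO R=WRWR D=RRYY L=OYOY
After move 2 (R): R=WWRR U=WGOG F=GRGY D=RBYB B=OBWB
After move 3 (R): R=RWRW U=WROY F=GBGB D=RWYO B=GBGB
Query 1: F[1] = B
Query 2: U[0] = W
Query 3: L[0] = O
Query 4: D[0] = R
Query 5: U[3] = Y
Query 6: L[3] = Y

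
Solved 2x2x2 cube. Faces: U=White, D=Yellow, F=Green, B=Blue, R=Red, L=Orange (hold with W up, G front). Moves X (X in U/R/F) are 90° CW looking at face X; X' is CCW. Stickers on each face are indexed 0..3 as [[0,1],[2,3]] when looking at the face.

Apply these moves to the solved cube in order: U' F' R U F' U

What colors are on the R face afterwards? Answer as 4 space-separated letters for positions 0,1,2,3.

After move 1 (U'): U=WWWW F=OOGG R=GGRR B=RRBB L=BBOO
After move 2 (F'): F=OGOG U=WWGR R=YGYR D=BOYY L=BWOW
After move 3 (R): R=YYRG U=WGGG F=OOOY D=BBYR B=RRWB
After move 4 (U): U=GWGG F=YYOY R=RRRG B=BWWB L=OOOW
After move 5 (F'): F=YYYO U=GWRR R=BRBG D=OWYR L=OGOG
After move 6 (U): U=RGRW F=BRYO R=BWBG B=OGWB L=YYOG
Query: R face = BWBG

Answer: B W B G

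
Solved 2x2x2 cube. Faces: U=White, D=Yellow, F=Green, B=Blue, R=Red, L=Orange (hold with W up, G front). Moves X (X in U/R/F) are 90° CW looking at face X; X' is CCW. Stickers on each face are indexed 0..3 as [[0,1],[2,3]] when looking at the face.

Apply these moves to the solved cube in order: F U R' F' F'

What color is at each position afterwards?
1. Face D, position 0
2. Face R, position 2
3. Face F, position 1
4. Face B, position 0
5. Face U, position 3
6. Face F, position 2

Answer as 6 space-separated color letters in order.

Answer: O G G Y R W

Derivation:
After move 1 (F): F=GGGG U=WWOO R=WRWR D=RRYY L=OYOY
After move 2 (U): U=OWOW F=WRGG R=BBWR B=OYBB L=GGOY
After move 3 (R'): R=BRBW U=OBOO F=WWGW D=RRYG B=YYRB
After move 4 (F'): F=WWWG U=OBBB R=RRRW D=GYYG L=GOOO
After move 5 (F'): F=WGWW U=OBRR R=YRGW D=OOYG L=GBOB
Query 1: D[0] = O
Query 2: R[2] = G
Query 3: F[1] = G
Query 4: B[0] = Y
Query 5: U[3] = R
Query 6: F[2] = W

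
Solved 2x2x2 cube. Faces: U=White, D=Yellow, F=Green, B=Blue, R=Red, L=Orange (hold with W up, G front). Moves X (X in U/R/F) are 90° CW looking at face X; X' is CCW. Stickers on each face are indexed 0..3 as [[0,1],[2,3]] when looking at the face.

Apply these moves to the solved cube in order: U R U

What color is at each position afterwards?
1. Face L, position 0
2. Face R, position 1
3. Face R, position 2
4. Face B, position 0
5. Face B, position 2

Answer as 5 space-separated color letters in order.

Answer: R O R G W

Derivation:
After move 1 (U): U=WWWW F=RRGG R=BBRR B=OOBB L=GGOO
After move 2 (R): R=RBRB U=WRWG F=RYGY D=YBYO B=WOWB
After move 3 (U): U=WWGR F=RBGY R=WORB B=GGWB L=RYOO
Query 1: L[0] = R
Query 2: R[1] = O
Query 3: R[2] = R
Query 4: B[0] = G
Query 5: B[2] = W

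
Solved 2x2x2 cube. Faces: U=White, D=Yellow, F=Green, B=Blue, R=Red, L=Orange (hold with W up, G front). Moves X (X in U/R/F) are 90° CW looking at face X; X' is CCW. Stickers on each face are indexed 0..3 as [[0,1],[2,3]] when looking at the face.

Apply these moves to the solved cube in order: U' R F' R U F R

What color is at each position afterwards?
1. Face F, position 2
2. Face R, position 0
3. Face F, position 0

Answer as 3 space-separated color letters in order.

After move 1 (U'): U=WWWW F=OOGG R=GGRR B=RRBB L=BBOO
After move 2 (R): R=RGRG U=WOWG F=OYGY D=YBYR B=WRWB
After move 3 (F'): F=YYOG U=WORR R=BGYG D=BOYR L=BGOW
After move 4 (R): R=YBGG U=WYRG F=YOOR D=BWYW B=RROB
After move 5 (U): U=RWGY F=YBOR R=RRGG B=BGOB L=YOOW
After move 6 (F): F=OYRB U=RWWO R=GRYG D=GRYW L=YBOW
After move 7 (R): R=YGGR U=RYWB F=ORRW D=GOYB B=OGWB
Query 1: F[2] = R
Query 2: R[0] = Y
Query 3: F[0] = O

Answer: R Y O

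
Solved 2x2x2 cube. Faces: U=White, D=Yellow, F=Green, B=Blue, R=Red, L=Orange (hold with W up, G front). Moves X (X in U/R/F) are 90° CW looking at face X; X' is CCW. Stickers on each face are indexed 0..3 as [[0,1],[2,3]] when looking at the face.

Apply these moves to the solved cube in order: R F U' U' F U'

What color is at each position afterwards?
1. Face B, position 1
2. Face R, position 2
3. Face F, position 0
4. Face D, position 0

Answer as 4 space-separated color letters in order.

After move 1 (R): R=RRRR U=WGWG F=GYGY D=YBYB B=WBWB
After move 2 (F): F=GGYY U=WGOO R=WRGR D=RRYB L=OYOB
After move 3 (U'): U=GOWO F=OYYY R=GGGR B=WRWB L=WBOB
After move 4 (U'): U=OOGW F=WBYY R=OYGR B=GGWB L=WROB
After move 5 (F): F=YWYB U=OOBR R=GYWR D=GOYB L=WROR
After move 6 (U'): U=OROB F=WRYB R=YWWR B=GYWB L=GGOR
Query 1: B[1] = Y
Query 2: R[2] = W
Query 3: F[0] = W
Query 4: D[0] = G

Answer: Y W W G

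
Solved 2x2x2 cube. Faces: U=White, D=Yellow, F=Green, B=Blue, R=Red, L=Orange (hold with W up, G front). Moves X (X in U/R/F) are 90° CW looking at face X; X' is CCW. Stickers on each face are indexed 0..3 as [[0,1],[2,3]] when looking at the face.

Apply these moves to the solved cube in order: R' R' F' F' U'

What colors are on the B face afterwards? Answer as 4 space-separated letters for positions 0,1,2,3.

After move 1 (R'): R=RRRR U=WBWB F=GWGW D=YGYG B=YBYB
After move 2 (R'): R=RRRR U=WYWY F=GBGB D=YWYW B=GBGB
After move 3 (F'): F=BBGG U=WYRR R=WRYR D=OOYW L=OYOW
After move 4 (F'): F=BGBG U=WYWY R=OROR D=YWYW L=OROR
After move 5 (U'): U=YYWW F=ORBG R=BGOR B=ORGB L=GBOR
Query: B face = ORGB

Answer: O R G B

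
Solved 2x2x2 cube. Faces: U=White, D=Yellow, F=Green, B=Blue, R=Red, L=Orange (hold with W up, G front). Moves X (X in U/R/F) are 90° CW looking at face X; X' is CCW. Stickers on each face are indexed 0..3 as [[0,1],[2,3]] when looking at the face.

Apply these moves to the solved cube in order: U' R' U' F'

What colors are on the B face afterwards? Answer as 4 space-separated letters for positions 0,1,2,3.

After move 1 (U'): U=WWWW F=OOGG R=GGRR B=RRBB L=BBOO
After move 2 (R'): R=GRGR U=WBWR F=OWGW D=YOYG B=YRYB
After move 3 (U'): U=BRWW F=BBGW R=OWGR B=GRYB L=YROO
After move 4 (F'): F=BWBG U=BROG R=OWYR D=ROYG L=YWOW
Query: B face = GRYB

Answer: G R Y B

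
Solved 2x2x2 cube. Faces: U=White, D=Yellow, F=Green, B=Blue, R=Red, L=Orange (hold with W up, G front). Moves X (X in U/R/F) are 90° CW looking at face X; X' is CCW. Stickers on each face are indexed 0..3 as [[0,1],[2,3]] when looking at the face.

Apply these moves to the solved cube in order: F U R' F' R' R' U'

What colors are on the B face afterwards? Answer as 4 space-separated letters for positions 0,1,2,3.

After move 1 (F): F=GGGG U=WWOO R=WRWR D=RRYY L=OYOY
After move 2 (U): U=OWOW F=WRGG R=BBWR B=OYBB L=GGOY
After move 3 (R'): R=BRBW U=OBOO F=WWGW D=RRYG B=YYRB
After move 4 (F'): F=WWWG U=OBBB R=RRRW D=GYYG L=GOOO
After move 5 (R'): R=RWRR U=ORBY F=WBWB D=GWYG B=GYYB
After move 6 (R'): R=WRRR U=OYBG F=WRWY D=GBYB B=GYWB
After move 7 (U'): U=YGOB F=GOWY R=WRRR B=WRWB L=GYOO
Query: B face = WRWB

Answer: W R W B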